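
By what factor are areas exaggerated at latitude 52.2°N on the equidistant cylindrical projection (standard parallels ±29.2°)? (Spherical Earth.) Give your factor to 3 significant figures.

1.42

In the equirectangular projection with standard parallel φ₀ = 29.2° (x = Rλ cos φ₀, y = Rφ), meridians are true-scale (h = 1) and the parallel scale is k = cos φ₀ / cos φ.
Areal scale = h·k = 1 × cos φ₀ / cos φ; at 52.2°, h = 1.000, k = 1.424, so h·k = 1.424.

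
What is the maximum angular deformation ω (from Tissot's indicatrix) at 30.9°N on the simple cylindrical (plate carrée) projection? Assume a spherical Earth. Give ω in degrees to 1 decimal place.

8.8°

In the plate carrée (x = Rλ, y = Rφ), meridians are true-scale (h = 1) and parallels are stretched by k = sec φ.
At 30.9°: h = 1.000, k = 1.165; principal scales a = 1.165, b = 1.000.
sin(ω/2) = (a − b)/(a + b) = 0.1654/2.165 = 0.07639, so ω = 2 arcsin(0.07639) ≈ 8.8°.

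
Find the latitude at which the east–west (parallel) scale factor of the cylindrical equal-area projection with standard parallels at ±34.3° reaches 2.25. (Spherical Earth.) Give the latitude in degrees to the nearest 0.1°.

68.5°

For cylindrical equal-area with standard parallel φ₀, h = cos φ / cos φ₀ and k = cos φ₀ / cos φ, so h·k = 1.
k = cos φ₀ / cos φ = 2.25  ⇒  cos φ = cos 34.3° / 2.25 = 0.3672.
φ = arccos(0.3672) ≈ 68.5°.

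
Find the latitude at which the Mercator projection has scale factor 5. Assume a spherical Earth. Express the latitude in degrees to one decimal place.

Mercator scale is k = sec φ = 1/cos φ.
1/cos φ = 5  ⇒  cos φ = 0.2000  ⇒  φ = arccos(0.2000) ≈ 78.5°.

78.5°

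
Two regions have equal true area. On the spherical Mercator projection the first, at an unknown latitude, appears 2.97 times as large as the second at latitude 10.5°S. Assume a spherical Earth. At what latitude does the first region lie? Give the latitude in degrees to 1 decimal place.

55.2°

On Mercator, (apparent₁)/(apparent₂) = sec²φ₁ / sec²φ₂ when true areas are equal.
cos²φ₂ / cos²φ₁ = 2.97  ⇒  cos φ₁ = cos 10.5° / √2.97 = 0.9833/1.723 = 0.5705.
φ₁ = arccos(0.5705) ≈ 55.2°.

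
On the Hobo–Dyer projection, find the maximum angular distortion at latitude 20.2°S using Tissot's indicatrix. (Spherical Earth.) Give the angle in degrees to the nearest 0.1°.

The Hobo–Dyer projection is cylindrical equal-area with φ₀ = 37.5°. Cylindrical equal-area (φ₀ = 37.5°): h = cos φ / cos 37.5° along meridians, k = cos 37.5° / cos φ along parallels; h·k = 1.
At 20.2°: h = 1.183, k = 0.8453; principal scales a = 1.183, b = 0.8453.
sin(ω/2) = (a − b)/(a + b) = 0.3376/2.028 = 0.1664, so ω = 2 arcsin(0.1664) ≈ 19.2°.

19.2°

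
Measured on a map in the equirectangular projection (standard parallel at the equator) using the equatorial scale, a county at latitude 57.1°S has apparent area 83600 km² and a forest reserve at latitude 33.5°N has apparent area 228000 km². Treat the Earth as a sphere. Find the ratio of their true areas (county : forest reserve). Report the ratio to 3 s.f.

On the plate carrée, areal scale = h·k = 1 × sec φ, so true area = apparent × cos φ.
True area of county: 83600 × cos(57.1°) = 83600 × 0.5432 = 45410 km².
True area of forest reserve: 228000 × cos(33.5°) = 228000 × 0.8339 = 190100 km².
Ratio = 45410 / 190100 ≈ 0.239.

0.239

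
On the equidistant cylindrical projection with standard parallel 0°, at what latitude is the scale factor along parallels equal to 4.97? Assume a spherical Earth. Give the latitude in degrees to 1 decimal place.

78.4°

Plate carrée: h = 1, k = sec φ along parallels.
sec φ = 4.97  ⇒  cos φ = 0.2012  ⇒  φ ≈ 78.4°.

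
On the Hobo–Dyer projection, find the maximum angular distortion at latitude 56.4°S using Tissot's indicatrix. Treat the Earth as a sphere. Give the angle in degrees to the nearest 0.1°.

40.4°

The Hobo–Dyer projection is cylindrical equal-area with φ₀ = 37.5°. For cylindrical equal-area with standard parallel φ₀, h = cos φ / cos φ₀ and k = cos φ₀ / cos φ, so h·k = 1.
At 56.4°: h = 0.6975, k = 1.434; principal scales a = 1.434, b = 0.6975.
sin(ω/2) = (a − b)/(a + b) = 0.7361/2.131 = 0.3454, so ω = 2 arcsin(0.3454) ≈ 40.4°.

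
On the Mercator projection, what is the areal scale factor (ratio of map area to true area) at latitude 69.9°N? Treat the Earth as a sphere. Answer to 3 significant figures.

Mercator is conformal, so the point scale is isotropic: h = k = sec φ = 1/cos φ.
Areal scale = k² = sec²φ = 1/cos²(69.9°) = 1/0.3437² = 8.467.

8.47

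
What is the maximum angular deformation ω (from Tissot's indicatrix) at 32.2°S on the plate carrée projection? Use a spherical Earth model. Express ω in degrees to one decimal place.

For the equirectangular projection with φ₀ = 0 (plate carrée), h = 1 along meridians and k = sec φ along parallels.
At 32.2°: h = 1.000, k = 1.182; principal scales a = 1.182, b = 1.000.
sin(ω/2) = (a − b)/(a + b) = 0.1818/2.182 = 0.08331, so ω = 2 arcsin(0.08331) ≈ 9.6°.

9.6°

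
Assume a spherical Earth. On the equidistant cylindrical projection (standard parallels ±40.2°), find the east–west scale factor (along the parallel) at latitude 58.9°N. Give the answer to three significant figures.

The equidistant cylindrical projection with φ₀ = 40.2° has h = 1 (meridians true) and k = cos φ₀ / cos φ along parallels.
k = cos 40.2° / cos 58.9° = 0.7638/0.5165 = 1.479.

1.48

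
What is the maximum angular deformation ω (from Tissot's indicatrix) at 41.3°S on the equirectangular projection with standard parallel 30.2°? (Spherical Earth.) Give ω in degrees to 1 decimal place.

The equidistant cylindrical projection with φ₀ = 30.2° has h = 1 (meridians true) and k = cos φ₀ / cos φ along parallels.
At 41.3°: h = 1.000, k = 1.150; principal scales a = 1.150, b = 1.000.
sin(ω/2) = (a − b)/(a + b) = 0.1504/2.150 = 0.06995, so ω = 2 arcsin(0.06995) ≈ 8.0°.

8.0°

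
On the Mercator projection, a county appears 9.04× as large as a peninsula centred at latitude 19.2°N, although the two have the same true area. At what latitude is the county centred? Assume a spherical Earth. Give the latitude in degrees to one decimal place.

On Mercator, (apparent₁)/(apparent₂) = sec²φ₁ / sec²φ₂ when true areas are equal.
cos²φ₂ / cos²φ₁ = 9.04  ⇒  cos φ₁ = cos 19.2° / √9.04 = 0.9444/3.007 = 0.3141.
φ₁ = arccos(0.3141) ≈ 71.7°.

71.7°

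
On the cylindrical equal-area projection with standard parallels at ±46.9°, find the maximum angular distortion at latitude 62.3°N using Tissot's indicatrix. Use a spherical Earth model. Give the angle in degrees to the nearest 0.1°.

For cylindrical equal-area with standard parallel φ₀, h = cos φ / cos φ₀ and k = cos φ₀ / cos φ, so h·k = 1.
At 62.3°: h = 0.6803, k = 1.470; principal scales a = 1.470, b = 0.6803.
sin(ω/2) = (a − b)/(a + b) = 0.7896/2.150 = 0.3672, so ω = 2 arcsin(0.3672) ≈ 43.1°.

43.1°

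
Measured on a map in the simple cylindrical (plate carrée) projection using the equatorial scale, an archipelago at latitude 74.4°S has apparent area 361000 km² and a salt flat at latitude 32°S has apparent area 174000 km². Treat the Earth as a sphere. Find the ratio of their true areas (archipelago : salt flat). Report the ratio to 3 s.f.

0.658

On the plate carrée, areal scale = h·k = 1 × sec φ, so true area = apparent × cos φ.
True area of archipelago: 361000 × cos(74.4°) = 361000 × 0.2689 = 97080 km².
True area of salt flat: 174000 × cos(32°) = 174000 × 0.8480 = 147600 km².
Ratio = 97080 / 147600 ≈ 0.658.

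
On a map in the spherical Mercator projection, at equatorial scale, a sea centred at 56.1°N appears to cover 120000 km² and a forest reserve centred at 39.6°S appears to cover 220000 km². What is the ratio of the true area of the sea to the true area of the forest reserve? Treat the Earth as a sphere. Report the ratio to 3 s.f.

0.286

On Mercator the areal scale is sec²φ, so true area = apparent × cos²φ.
True area of sea: 120000 × cos²(56.1°) = 120000 × 0.3111 = 37330 km².
True area of forest reserve: 220000 × cos²(39.6°) = 220000 × 0.5937 = 130600 km².
Ratio = 37330 / 130600 ≈ 0.286.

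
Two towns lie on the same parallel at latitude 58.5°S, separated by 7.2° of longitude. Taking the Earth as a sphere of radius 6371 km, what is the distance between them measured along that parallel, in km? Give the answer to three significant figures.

Arc length along a parallel = R cos φ · Δλ (with Δλ in radians).
= 6371 × cos 58.5° × (7.2° × π/180) = 6371 × 0.5225 × 0.1257 ≈ 418 km.

418 km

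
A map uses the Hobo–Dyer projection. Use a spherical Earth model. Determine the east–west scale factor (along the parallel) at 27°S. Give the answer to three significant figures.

Hobo–Dyer is a cylindrical equal-area projection with standard parallels at ±37.5°. For cylindrical equal-area with standard parallel φ₀, h = cos φ / cos φ₀ and k = cos φ₀ / cos φ, so h·k = 1.
k = cos 37.5° / cos 27° = 0.7934/0.8910 = 0.8904.

0.890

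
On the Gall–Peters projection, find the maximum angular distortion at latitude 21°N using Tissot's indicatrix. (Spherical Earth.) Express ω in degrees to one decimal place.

31.4°

Gall–Peters is a cylindrical equal-area projection with standard parallels at ±45°. A cylindrical equal-area projection with standard parallel φ₀ has meridian scale h = cos φ / cos φ₀ and parallel scale k = cos φ₀ / cos φ (so areas are preserved, h·k = 1).
At 21°: h = 1.320, k = 0.7574; principal scales a = 1.320, b = 0.7574.
sin(ω/2) = (a − b)/(a + b) = 0.5629/2.078 = 0.2709, so ω = 2 arcsin(0.2709) ≈ 31.4°.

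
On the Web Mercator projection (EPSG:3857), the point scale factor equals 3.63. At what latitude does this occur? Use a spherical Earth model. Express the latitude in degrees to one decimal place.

74.0°

Mercator scale is k = sec φ = 1/cos φ.
1/cos φ = 3.63  ⇒  cos φ = 0.2755  ⇒  φ = arccos(0.2755) ≈ 74.0°.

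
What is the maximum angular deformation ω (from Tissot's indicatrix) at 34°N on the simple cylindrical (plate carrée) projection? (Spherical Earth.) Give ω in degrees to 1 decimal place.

For the equirectangular projection with φ₀ = 0 (plate carrée), h = 1 along meridians and k = sec φ along parallels.
At 34°: h = 1.000, k = 1.206; principal scales a = 1.206, b = 1.000.
sin(ω/2) = (a − b)/(a + b) = 0.2062/2.206 = 0.09347, so ω = 2 arcsin(0.09347) ≈ 10.7°.

10.7°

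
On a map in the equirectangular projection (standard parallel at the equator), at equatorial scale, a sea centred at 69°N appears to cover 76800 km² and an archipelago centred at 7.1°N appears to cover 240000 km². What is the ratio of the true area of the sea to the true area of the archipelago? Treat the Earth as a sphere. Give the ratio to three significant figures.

Plate carrée has h = 1 and k = sec φ, giving areal scale sec φ; true area = (apparent area) · cos φ.
True area of sea: 76800 × cos(69°) = 76800 × 0.3584 = 27520 km².
True area of archipelago: 240000 × cos(7.1°) = 240000 × 0.9923 = 238200 km².
Ratio = 27520 / 238200 ≈ 0.116.

0.116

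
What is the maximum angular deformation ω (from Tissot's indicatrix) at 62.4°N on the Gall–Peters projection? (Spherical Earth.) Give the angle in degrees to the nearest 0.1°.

47.1°

The Gall–Peters projection is cylindrical equal-area with φ₀ = 45°. Cylindrical equal-area (φ₀ = 45°): h = cos φ / cos 45° along meridians, k = cos 45° / cos φ along parallels; h·k = 1.
At 62.4°: h = 0.6552, k = 1.526; principal scales a = 1.526, b = 0.6552.
sin(ω/2) = (a − b)/(a + b) = 0.8711/2.181 = 0.3993, so ω = 2 arcsin(0.3993) ≈ 47.1°.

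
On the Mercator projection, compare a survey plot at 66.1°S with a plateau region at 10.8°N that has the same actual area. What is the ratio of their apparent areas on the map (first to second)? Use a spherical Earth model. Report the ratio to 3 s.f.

Mercator areal scale is sec²φ.
At 66.1°: sec²(66.1°) = 1/0.4051² = 6.092.
At 10.8°: sec²(10.8°) = 1/0.9823² = 1.036.
Ratio = 6.092/1.036 = cos²(10.8°)/cos²(66.1°) ≈ 5.88.

5.88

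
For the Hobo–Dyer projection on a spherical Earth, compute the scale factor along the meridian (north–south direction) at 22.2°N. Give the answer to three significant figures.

The Hobo–Dyer projection is cylindrical equal-area with φ₀ = 37.5°. For cylindrical equal-area with standard parallel φ₀, h = cos φ / cos φ₀ and k = cos φ₀ / cos φ, so h·k = 1.
h = cos 22.2° / cos 37.5° = 0.9259/0.7934 = 1.167.

1.17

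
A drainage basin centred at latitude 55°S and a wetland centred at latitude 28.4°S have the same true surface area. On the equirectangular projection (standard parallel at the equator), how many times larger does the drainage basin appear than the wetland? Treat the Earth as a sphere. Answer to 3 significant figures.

1.53

For the equirectangular projection with φ₀ = 0 (plate carrée), h = 1 along meridians and k = sec φ along parallels.
Areal scale at 55°: h·k = 1.000 × 1.743 = 1.743.
Areal scale at 28.4°: h·k = 1.000 × 1.137 = 1.137.
Ratio = 1.743/1.137 ≈ 1.53.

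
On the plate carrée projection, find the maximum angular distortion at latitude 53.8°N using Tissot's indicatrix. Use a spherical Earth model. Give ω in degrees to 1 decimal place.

29.8°

In the plate carrée (x = Rλ, y = Rφ), meridians are true-scale (h = 1) and parallels are stretched by k = sec φ.
At 53.8°: h = 1.000, k = 1.693; principal scales a = 1.693, b = 1.000.
sin(ω/2) = (a − b)/(a + b) = 0.6932/2.693 = 0.2574, so ω = 2 arcsin(0.2574) ≈ 29.8°.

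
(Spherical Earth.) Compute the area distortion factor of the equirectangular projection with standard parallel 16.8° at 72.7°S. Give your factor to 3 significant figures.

3.22

With standard parallel φ₀ = 16.8°, the equirectangular projection gives x = Rλ cos φ₀, y = Rφ, so h = 1 and k = cos 16.8° / cos φ.
Areal scale = h·k = 1 × cos φ₀ / cos φ; at 72.7°, h = 1.000, k = 3.219, so h·k = 3.219.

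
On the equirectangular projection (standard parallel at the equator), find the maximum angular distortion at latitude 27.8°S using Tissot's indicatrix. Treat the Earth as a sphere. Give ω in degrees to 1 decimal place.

7.0°

In the plate carrée (x = Rλ, y = Rφ), meridians are true-scale (h = 1) and parallels are stretched by k = sec φ.
At 27.8°: h = 1.000, k = 1.130; principal scales a = 1.130, b = 1.000.
sin(ω/2) = (a − b)/(a + b) = 0.1305/2.130 = 0.06124, so ω = 2 arcsin(0.06124) ≈ 7.0°.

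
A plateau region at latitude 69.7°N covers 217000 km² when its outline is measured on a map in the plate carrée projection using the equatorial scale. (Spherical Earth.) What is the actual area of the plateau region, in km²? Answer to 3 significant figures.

75300 km²

For the equirectangular projection with φ₀ = 0 (plate carrée), h = 1 along meridians and k = sec φ along parallels.
Areal scale = h·k = 1 × sec φ; at 69.7°, h = 1.000, k = 2.882, so h·k = 2.882.
True area = apparent / (areal scale) = 217000 / 2.882 ≈ 75300 km².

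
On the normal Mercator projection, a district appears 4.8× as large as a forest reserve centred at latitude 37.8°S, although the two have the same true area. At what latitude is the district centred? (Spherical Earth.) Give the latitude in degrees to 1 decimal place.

For equal true areas on Mercator, apparent areas scale as sec²φ, so the ratio is cos²φ₂ / cos²φ₁.
cos²φ₂ / cos²φ₁ = 4.8  ⇒  cos φ₁ = cos 37.8° / √4.8 = 0.7902/2.191 = 0.3607.
φ₁ = arccos(0.3607) ≈ 68.9°.

68.9°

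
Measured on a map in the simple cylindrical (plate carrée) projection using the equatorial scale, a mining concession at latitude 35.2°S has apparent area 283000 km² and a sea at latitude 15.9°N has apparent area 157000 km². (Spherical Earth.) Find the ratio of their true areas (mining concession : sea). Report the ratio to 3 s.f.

1.53

Plate carrée has h = 1 and k = sec φ, giving areal scale sec φ; true area = (apparent area) · cos φ.
True area of mining concession: 283000 × cos(35.2°) = 283000 × 0.8171 = 231300 km².
True area of sea: 157000 × cos(15.9°) = 157000 × 0.9617 = 151000 km².
Ratio = 231300 / 151000 ≈ 1.53.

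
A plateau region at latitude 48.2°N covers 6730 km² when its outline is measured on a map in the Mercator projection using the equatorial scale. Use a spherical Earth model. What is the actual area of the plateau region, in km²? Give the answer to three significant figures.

The Mercator projection is conformal; its linear scale factor is the same in every direction and equals sec φ = 1/cos φ.
Areal scale = k² = sec²φ = 1/cos²(48.2°) = 1/0.6665² = 2.251.
True area = apparent / (areal scale) = 6730 / 2.251 ≈ 2990 km².

2990 km²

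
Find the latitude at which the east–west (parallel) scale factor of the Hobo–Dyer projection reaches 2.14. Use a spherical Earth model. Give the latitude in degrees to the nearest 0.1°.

The Hobo–Dyer projection is cylindrical equal-area with φ₀ = 37.5°. A cylindrical equal-area projection with standard parallel φ₀ has meridian scale h = cos φ / cos φ₀ and parallel scale k = cos φ₀ / cos φ (so areas are preserved, h·k = 1).
k = cos φ₀ / cos φ = 2.14  ⇒  cos φ = cos 37.5° / 2.14 = 0.3707.
φ = arccos(0.3707) ≈ 68.2°.

68.2°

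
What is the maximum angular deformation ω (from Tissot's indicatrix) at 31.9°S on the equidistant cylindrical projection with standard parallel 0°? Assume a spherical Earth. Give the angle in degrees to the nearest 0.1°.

For the equirectangular projection with φ₀ = 0 (plate carrée), h = 1 along meridians and k = sec φ along parallels.
At 31.9°: h = 1.000, k = 1.178; principal scales a = 1.178, b = 1.000.
sin(ω/2) = (a − b)/(a + b) = 0.1779/2.178 = 0.08168, so ω = 2 arcsin(0.08168) ≈ 9.4°.

9.4°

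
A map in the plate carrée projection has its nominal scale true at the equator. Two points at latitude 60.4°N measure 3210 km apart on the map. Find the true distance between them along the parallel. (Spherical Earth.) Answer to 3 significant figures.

In the plate carrée (x = Rλ, y = Rφ), meridians are true-scale (h = 1) and parallels are stretched by k = sec φ.
Along the parallel at 60.4°, map distances are exaggerated by k = sec 60.4° = 2.025.
True distance = 3210 / 2.025 = 3210 × cos 60.4° ≈ 1590 km.

1590 km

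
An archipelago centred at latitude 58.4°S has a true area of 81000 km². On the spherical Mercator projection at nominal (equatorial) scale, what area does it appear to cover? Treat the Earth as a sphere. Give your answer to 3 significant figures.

295000 km²

For Mercator, h = k = sec φ (a conformal cylindrical projection has a single point scale, 1/cos φ).
Areal scale = k² = sec²φ = 1/cos²(58.4°) = 1/0.5240² = 3.642.
Apparent area = 81000 × 3.642 ≈ 295000 km².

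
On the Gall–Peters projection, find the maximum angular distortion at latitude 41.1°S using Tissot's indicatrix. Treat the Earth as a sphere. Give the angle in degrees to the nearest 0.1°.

Gall–Peters is a cylindrical equal-area projection with standard parallels at ±45°. A cylindrical equal-area projection with standard parallel φ₀ has meridian scale h = cos φ / cos φ₀ and parallel scale k = cos φ₀ / cos φ (so areas are preserved, h·k = 1).
At 41.1°: h = 1.066, k = 0.9384; principal scales a = 1.066, b = 0.9384.
sin(ω/2) = (a − b)/(a + b) = 0.1273/2.004 = 0.06355, so ω = 2 arcsin(0.06355) ≈ 7.3°.

7.3°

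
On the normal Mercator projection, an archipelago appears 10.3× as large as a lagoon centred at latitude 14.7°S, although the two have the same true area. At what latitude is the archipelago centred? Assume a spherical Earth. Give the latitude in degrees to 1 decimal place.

Mercator areal scale is sec²φ, so apparent-area ratio = sec²φ₁ / sec²φ₂ = cos²φ₂ / cos²φ₁.
cos²φ₂ / cos²φ₁ = 10.3  ⇒  cos φ₁ = cos 14.7° / √10.3 = 0.9673/3.209 = 0.3014.
φ₁ = arccos(0.3014) ≈ 72.5°.

72.5°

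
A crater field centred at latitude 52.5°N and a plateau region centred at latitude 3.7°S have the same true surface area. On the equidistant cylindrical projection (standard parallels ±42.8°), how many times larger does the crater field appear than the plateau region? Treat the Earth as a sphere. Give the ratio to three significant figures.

With standard parallel φ₀ = 42.8°, the equirectangular projection gives x = Rλ cos φ₀, y = Rφ, so h = 1 and k = cos 42.8° / cos φ.
Areal scale at 52.5°: h·k = 1.000 × 1.205 = 1.205.
Areal scale at 3.7°: h·k = 1.000 × 0.7353 = 0.7353.
Ratio = 1.205/0.7353 ≈ 1.64.

1.64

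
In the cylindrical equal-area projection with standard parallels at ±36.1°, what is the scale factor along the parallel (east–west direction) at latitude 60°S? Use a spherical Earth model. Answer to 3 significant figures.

1.62

For cylindrical equal-area with standard parallel φ₀, h = cos φ / cos φ₀ and k = cos φ₀ / cos φ, so h·k = 1.
k = cos 36.1° / cos 60° = 0.8080/0.5000 = 1.616.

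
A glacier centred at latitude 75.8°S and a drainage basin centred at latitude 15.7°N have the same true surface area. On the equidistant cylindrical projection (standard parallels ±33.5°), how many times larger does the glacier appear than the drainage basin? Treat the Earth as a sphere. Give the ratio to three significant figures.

3.92

In the equirectangular projection with standard parallel φ₀ = 33.5° (x = Rλ cos φ₀, y = Rφ), meridians are true-scale (h = 1) and the parallel scale is k = cos φ₀ / cos φ.
Areal scale at 75.8°: h·k = 1.000 × 3.399 = 3.399.
Areal scale at 15.7°: h·k = 1.000 × 0.8662 = 0.8662.
Ratio = 3.399/0.8662 ≈ 3.92.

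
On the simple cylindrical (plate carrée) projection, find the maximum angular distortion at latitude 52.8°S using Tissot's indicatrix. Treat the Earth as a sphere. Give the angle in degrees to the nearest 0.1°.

28.5°

For the equirectangular projection with φ₀ = 0 (plate carrée), h = 1 along meridians and k = sec φ along parallels.
At 52.8°: h = 1.000, k = 1.654; principal scales a = 1.654, b = 1.000.
sin(ω/2) = (a − b)/(a + b) = 0.6540/2.654 = 0.2464, so ω = 2 arcsin(0.2464) ≈ 28.5°.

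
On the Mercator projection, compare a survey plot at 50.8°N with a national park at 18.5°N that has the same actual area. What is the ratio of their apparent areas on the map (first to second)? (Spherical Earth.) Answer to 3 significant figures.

Mercator areal scale is sec²φ.
At 50.8°: sec²(50.8°) = 1/0.6320² = 2.503.
At 18.5°: sec²(18.5°) = 1/0.9483² = 1.112.
Ratio = 2.503/1.112 = cos²(18.5°)/cos²(50.8°) ≈ 2.25.

2.25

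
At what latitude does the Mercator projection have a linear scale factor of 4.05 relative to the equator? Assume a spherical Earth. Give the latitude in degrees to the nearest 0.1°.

75.7°

Mercator scale is k = sec φ = 1/cos φ.
1/cos φ = 4.05  ⇒  cos φ = 0.2469  ⇒  φ = arccos(0.2469) ≈ 75.7°.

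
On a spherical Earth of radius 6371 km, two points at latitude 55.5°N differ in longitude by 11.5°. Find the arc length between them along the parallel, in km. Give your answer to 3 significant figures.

Arc length along a parallel = R cos φ · Δλ (with Δλ in radians).
= 6371 × cos 55.5° × (11.5° × π/180) = 6371 × 0.5664 × 0.2007 ≈ 724 km.

724 km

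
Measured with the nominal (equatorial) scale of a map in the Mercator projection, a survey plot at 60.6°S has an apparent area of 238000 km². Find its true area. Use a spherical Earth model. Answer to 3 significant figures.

57400 km²

For Mercator, h = k = sec φ (a conformal cylindrical projection has a single point scale, 1/cos φ).
Areal scale = k² = sec²φ = 1/cos²(60.6°) = 1/0.4909² = 4.150.
True area = apparent / (areal scale) = 238000 / 4.150 ≈ 57400 km².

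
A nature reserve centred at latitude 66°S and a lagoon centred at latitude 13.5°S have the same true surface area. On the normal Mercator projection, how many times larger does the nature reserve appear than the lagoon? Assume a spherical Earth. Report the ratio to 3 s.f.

Mercator is conformal with k = sec φ, so areal scale = k² = sec²φ.
At 66°: sec²(66°) = 1/0.4067² = 6.045.
At 13.5°: sec²(13.5°) = 1/0.9724² = 1.058.
Ratio = 6.045/1.058 = cos²(13.5°)/cos²(66°) ≈ 5.72.

5.72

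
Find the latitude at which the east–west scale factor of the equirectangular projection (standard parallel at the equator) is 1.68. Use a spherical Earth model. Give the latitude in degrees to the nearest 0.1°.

53.5°

Plate carrée: h = 1, k = sec φ along parallels.
sec φ = 1.68  ⇒  cos φ = 0.5952  ⇒  φ ≈ 53.5°.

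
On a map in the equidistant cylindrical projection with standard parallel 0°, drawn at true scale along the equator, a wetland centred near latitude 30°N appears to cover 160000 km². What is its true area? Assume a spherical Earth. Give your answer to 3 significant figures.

In the plate carrée (x = Rλ, y = Rφ), meridians are true-scale (h = 1) and parallels are stretched by k = sec φ.
Areal scale = h·k = 1 × sec φ; at 30°, h = 1.000, k = 1.155, so h·k = 1.155.
True area = apparent / (areal scale) = 160000 / 1.155 ≈ 139000 km².

139000 km²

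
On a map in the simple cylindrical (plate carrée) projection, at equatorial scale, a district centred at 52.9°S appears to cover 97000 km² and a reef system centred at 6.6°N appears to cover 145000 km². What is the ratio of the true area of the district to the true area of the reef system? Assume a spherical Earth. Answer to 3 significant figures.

0.406

On the plate carrée, areal scale = h·k = 1 × sec φ, so true area = apparent × cos φ.
True area of district: 97000 × cos(52.9°) = 97000 × 0.6032 = 58510 km².
True area of reef system: 145000 × cos(6.6°) = 145000 × 0.9934 = 144000 km².
Ratio = 58510 / 144000 ≈ 0.406.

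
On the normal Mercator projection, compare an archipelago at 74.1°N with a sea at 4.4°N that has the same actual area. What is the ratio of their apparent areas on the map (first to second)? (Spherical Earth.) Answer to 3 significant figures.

13.2

On Mercator, area is exaggerated by sec²φ = 1/cos²φ.
At 74.1°: sec²(74.1°) = 1/0.2740² = 13.32.
At 4.4°: sec²(4.4°) = 1/0.9971² = 1.006.
Ratio = 13.32/1.006 = cos²(4.4°)/cos²(74.1°) ≈ 13.2.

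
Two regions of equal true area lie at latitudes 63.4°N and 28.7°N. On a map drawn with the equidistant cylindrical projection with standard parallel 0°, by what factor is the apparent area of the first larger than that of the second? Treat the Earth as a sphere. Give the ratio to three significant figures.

For the equirectangular projection with φ₀ = 0 (plate carrée), h = 1 along meridians and k = sec φ along parallels.
Areal scale at 63.4°: h·k = 1.000 × 2.233 = 2.233.
Areal scale at 28.7°: h·k = 1.000 × 1.140 = 1.140.
Ratio = 2.233/1.140 ≈ 1.96.

1.96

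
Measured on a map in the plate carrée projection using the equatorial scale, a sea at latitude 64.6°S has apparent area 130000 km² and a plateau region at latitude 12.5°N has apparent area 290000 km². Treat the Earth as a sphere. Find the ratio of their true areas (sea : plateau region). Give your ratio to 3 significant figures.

Plate carrée has h = 1 and k = sec φ, giving areal scale sec φ; true area = (apparent area) · cos φ.
True area of sea: 130000 × cos(64.6°) = 130000 × 0.4289 = 55760 km².
True area of plateau region: 290000 × cos(12.5°) = 290000 × 0.9763 = 283100 km².
Ratio = 55760 / 283100 ≈ 0.197.

0.197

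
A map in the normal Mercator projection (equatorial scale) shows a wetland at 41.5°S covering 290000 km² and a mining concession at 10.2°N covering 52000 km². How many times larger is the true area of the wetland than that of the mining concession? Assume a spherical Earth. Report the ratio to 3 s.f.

On Mercator the areal scale is sec²φ, so true area = apparent × cos²φ.
True area of wetland: 290000 × cos²(41.5°) = 290000 × 0.5609 = 162700 km².
True area of mining concession: 52000 × cos²(10.2°) = 52000 × 0.9686 = 50370 km².
Ratio = 162700 / 50370 ≈ 3.23.

3.23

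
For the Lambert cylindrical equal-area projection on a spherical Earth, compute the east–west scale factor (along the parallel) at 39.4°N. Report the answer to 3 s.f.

1.29

The Lambert cylindrical equal-area projection is the cylindrical equal-area projection with its standard parallel at the equator (φ₀ = 0). A cylindrical equal-area projection with standard parallel φ₀ has meridian scale h = cos φ / cos φ₀ and parallel scale k = cos φ₀ / cos φ (so areas are preserved, h·k = 1).
k = cos 0° / cos 39.4° = 1.000/0.7727 = 1.294.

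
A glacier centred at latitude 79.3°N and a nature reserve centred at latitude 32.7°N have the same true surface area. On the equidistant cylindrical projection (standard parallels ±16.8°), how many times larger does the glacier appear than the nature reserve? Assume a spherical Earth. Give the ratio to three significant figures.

The equidistant cylindrical projection with φ₀ = 16.8° has h = 1 (meridians true) and k = cos φ₀ / cos φ along parallels.
Areal scale at 79.3°: h·k = 1.000 × 5.156 = 5.156.
Areal scale at 32.7°: h·k = 1.000 × 1.138 = 1.138.
Ratio = 5.156/1.138 ≈ 4.53.

4.53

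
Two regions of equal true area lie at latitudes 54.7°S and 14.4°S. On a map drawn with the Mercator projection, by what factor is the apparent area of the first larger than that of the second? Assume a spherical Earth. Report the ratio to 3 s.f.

2.81

Mercator is conformal with k = sec φ, so areal scale = k² = sec²φ.
At 54.7°: sec²(54.7°) = 1/0.5779² = 2.995.
At 14.4°: sec²(14.4°) = 1/0.9686² = 1.066.
Ratio = 2.995/1.066 = cos²(14.4°)/cos²(54.7°) ≈ 2.81.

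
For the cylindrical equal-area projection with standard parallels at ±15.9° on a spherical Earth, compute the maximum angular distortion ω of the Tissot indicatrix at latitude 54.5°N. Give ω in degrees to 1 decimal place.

For cylindrical equal-area with standard parallel φ₀, h = cos φ / cos φ₀ and k = cos φ₀ / cos φ, so h·k = 1.
At 54.5°: h = 0.6038, k = 1.656; principal scales a = 1.656, b = 0.6038.
sin(ω/2) = (a − b)/(a + b) = 1.052/2.260 = 0.4657, so ω = 2 arcsin(0.4657) ≈ 55.5°.

55.5°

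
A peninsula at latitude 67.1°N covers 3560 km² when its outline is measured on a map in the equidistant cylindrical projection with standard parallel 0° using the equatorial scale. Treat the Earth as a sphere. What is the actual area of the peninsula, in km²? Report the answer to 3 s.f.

1390 km²

For the equirectangular projection with φ₀ = 0 (plate carrée), h = 1 along meridians and k = sec φ along parallels.
Areal scale = h·k = 1 × sec φ; at 67.1°, h = 1.000, k = 2.570, so h·k = 2.570.
True area = apparent / (areal scale) = 3560 / 2.570 ≈ 1390 km².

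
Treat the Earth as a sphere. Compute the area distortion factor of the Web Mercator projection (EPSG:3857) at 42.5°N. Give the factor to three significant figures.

1.84

Mercator is conformal, so the point scale is isotropic: h = k = sec φ = 1/cos φ.
Areal scale = k² = sec²φ = 1/cos²(42.5°) = 1/0.7373² = 1.840.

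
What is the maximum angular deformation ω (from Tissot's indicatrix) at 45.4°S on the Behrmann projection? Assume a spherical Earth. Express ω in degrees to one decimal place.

The Behrmann projection is cylindrical equal-area with φ₀ = 30°. Cylindrical equal-area (φ₀ = 30°): h = cos φ / cos 30° along meridians, k = cos 30° / cos φ along parallels; h·k = 1.
At 45.4°: h = 0.8108, k = 1.233; principal scales a = 1.233, b = 0.8108.
sin(ω/2) = (a − b)/(a + b) = 0.4226/2.044 = 0.2067, so ω = 2 arcsin(0.2067) ≈ 23.9°.

23.9°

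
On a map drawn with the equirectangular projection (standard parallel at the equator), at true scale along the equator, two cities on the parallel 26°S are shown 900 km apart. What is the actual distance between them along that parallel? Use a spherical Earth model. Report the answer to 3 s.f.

In the plate carrée (x = Rλ, y = Rφ), meridians are true-scale (h = 1) and parallels are stretched by k = sec φ.
Along the parallel at 26°, map distances are exaggerated by k = sec 26° = 1.113.
True distance = 900 / 1.113 = 900 × cos 26° ≈ 809 km.

809 km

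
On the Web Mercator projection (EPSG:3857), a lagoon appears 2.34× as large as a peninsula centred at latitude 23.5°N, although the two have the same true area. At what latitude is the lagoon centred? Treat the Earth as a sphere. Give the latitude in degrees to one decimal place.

53.2°

On Mercator, (apparent₁)/(apparent₂) = sec²φ₁ / sec²φ₂ when true areas are equal.
cos²φ₂ / cos²φ₁ = 2.34  ⇒  cos φ₁ = cos 23.5° / √2.34 = 0.9171/1.530 = 0.5995.
φ₁ = arccos(0.5995) ≈ 53.2°.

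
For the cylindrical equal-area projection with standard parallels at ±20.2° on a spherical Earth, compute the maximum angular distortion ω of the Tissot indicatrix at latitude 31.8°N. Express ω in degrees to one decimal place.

11.3°

A cylindrical equal-area projection with standard parallel φ₀ has meridian scale h = cos φ / cos φ₀ and parallel scale k = cos φ₀ / cos φ (so areas are preserved, h·k = 1).
At 31.8°: h = 0.9056, k = 1.104; principal scales a = 1.104, b = 0.9056.
sin(ω/2) = (a − b)/(a + b) = 0.1987/2.010 = 0.09884, so ω = 2 arcsin(0.09884) ≈ 11.3°.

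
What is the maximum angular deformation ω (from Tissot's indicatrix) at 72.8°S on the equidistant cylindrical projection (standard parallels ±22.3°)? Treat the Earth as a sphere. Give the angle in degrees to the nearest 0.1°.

The equidistant cylindrical projection with φ₀ = 22.3° has h = 1 (meridians true) and k = cos φ₀ / cos φ along parallels.
At 72.8°: h = 1.000, k = 3.129; principal scales a = 3.129, b = 1.000.
sin(ω/2) = (a − b)/(a + b) = 2.129/4.129 = 0.5156, so ω = 2 arcsin(0.5156) ≈ 62.1°.

62.1°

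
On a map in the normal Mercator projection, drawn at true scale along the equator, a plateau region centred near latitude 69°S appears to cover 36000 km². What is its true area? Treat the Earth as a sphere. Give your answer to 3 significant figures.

For Mercator, h = k = sec φ (a conformal cylindrical projection has a single point scale, 1/cos φ).
Areal scale = k² = sec²φ = 1/cos²(69°) = 1/0.3584² = 7.786.
True area = apparent / (areal scale) = 36000 / 7.786 ≈ 4620 km².

4620 km²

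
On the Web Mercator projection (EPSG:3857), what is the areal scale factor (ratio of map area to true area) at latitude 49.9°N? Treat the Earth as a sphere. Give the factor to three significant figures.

Mercator is conformal, so the point scale is isotropic: h = k = sec φ = 1/cos φ.
Areal scale = k² = sec²φ = 1/cos²(49.9°) = 1/0.6441² = 2.410.

2.41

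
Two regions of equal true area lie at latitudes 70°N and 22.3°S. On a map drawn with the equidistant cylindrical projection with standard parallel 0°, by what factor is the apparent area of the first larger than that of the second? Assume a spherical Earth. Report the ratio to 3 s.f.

For the equirectangular projection with φ₀ = 0 (plate carrée), h = 1 along meridians and k = sec φ along parallels.
Areal scale at 70°: h·k = 1.000 × 2.924 = 2.924.
Areal scale at 22.3°: h·k = 1.000 × 1.081 = 1.081.
Ratio = 2.924/1.081 ≈ 2.71.

2.71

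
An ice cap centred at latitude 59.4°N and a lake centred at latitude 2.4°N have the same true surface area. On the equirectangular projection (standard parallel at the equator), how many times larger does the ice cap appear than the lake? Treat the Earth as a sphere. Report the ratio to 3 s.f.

In the plate carrée (x = Rλ, y = Rφ), meridians are true-scale (h = 1) and parallels are stretched by k = sec φ.
Areal scale at 59.4°: h·k = 1.000 × 1.964 = 1.964.
Areal scale at 2.4°: h·k = 1.000 × 1.001 = 1.001.
Ratio = 1.964/1.001 ≈ 1.96.

1.96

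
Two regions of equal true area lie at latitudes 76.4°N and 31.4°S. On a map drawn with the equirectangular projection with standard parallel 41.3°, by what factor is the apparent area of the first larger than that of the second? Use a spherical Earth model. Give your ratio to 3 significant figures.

The equidistant cylindrical projection with φ₀ = 41.3° has h = 1 (meridians true) and k = cos φ₀ / cos φ along parallels.
Areal scale at 76.4°: h·k = 1.000 × 3.195 = 3.195.
Areal scale at 31.4°: h·k = 1.000 × 0.8802 = 0.8802.
Ratio = 3.195/0.8802 ≈ 3.63.

3.63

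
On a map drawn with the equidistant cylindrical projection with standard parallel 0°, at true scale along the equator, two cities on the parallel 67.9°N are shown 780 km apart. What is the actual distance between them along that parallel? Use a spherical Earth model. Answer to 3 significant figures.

293 km

For the equirectangular projection with φ₀ = 0 (plate carrée), h = 1 along meridians and k = sec φ along parallels.
Along the parallel at 67.9°, map distances are exaggerated by k = sec 67.9° = 2.658.
True distance = 780 / 2.658 = 780 × cos 67.9° ≈ 293 km.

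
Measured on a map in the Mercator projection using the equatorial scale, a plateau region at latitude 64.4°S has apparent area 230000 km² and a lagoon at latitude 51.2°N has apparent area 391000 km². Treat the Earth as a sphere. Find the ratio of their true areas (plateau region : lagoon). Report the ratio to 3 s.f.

Since Mercator area scale is 1/cos²φ, the true area equals the apparent area multiplied by cos²φ.
True area of plateau region: 230000 × cos²(64.4°) = 230000 × 0.1867 = 42940 km².
True area of lagoon: 391000 × cos²(51.2°) = 391000 × 0.3926 = 153500 km².
Ratio = 42940 / 153500 ≈ 0.280.

0.280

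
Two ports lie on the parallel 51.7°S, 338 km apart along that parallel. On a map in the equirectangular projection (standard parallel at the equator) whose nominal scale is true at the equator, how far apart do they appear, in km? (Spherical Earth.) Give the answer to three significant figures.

545 km

In the plate carrée (x = Rλ, y = Rφ), meridians are true-scale (h = 1) and parallels are stretched by k = sec φ.
Along the parallel, k = sec 51.7° = 1/0.6198 = 1.613.
Map distance = 338 × 1.613 ≈ 545 km.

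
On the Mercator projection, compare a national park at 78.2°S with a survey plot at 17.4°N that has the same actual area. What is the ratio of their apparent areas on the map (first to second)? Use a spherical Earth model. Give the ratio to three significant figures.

Mercator areal scale is sec²φ.
At 78.2°: sec²(78.2°) = 1/0.2045² = 23.91.
At 17.4°: sec²(17.4°) = 1/0.9542² = 1.098.
Ratio = 23.91/1.098 = cos²(17.4°)/cos²(78.2°) ≈ 21.8.

21.8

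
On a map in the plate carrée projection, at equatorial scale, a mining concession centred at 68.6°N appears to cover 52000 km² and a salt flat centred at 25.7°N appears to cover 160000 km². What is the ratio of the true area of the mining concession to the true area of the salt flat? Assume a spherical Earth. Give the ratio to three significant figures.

0.132

Plate carrée has h = 1 and k = sec φ, giving areal scale sec φ; true area = (apparent area) · cos φ.
True area of mining concession: 52000 × cos(68.6°) = 52000 × 0.3649 = 18970 km².
True area of salt flat: 160000 × cos(25.7°) = 160000 × 0.9011 = 144200 km².
Ratio = 18970 / 144200 ≈ 0.132.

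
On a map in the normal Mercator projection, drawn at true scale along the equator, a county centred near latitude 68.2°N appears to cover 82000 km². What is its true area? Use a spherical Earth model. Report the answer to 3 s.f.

The Mercator projection is conformal; its linear scale factor is the same in every direction and equals sec φ = 1/cos φ.
Areal scale = k² = sec²φ = 1/cos²(68.2°) = 1/0.3714² = 7.251.
True area = apparent / (areal scale) = 82000 / 7.251 ≈ 11300 km².

11300 km²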